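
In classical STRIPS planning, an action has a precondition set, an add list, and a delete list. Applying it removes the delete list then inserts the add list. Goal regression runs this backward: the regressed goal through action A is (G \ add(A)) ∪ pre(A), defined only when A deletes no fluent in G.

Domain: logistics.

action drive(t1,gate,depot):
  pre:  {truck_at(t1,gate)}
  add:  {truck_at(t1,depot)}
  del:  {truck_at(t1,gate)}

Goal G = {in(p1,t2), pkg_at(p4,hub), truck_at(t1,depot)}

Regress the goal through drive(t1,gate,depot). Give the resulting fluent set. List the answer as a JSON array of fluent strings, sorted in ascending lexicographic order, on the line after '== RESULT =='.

Compute (G \ add) ∪ pre:
  G ∩ del = {}  (empty — regression defined)
  G \ add = {in(p1,t2), pkg_at(p4,hub), truck_at(t1,depot)} \ {truck_at(t1,depot)} = {in(p1,t2), pkg_at(p4,hub)}
  ∪ pre   = {in(p1,t2), pkg_at(p4,hub)} ∪ {truck_at(t1,gate)}
          = {in(p1,t2), pkg_at(p4,hub), truck_at(t1,gate)}

== RESULT ==
["in(p1,t2)", "pkg_at(p4,hub)", "truck_at(t1,gate)"]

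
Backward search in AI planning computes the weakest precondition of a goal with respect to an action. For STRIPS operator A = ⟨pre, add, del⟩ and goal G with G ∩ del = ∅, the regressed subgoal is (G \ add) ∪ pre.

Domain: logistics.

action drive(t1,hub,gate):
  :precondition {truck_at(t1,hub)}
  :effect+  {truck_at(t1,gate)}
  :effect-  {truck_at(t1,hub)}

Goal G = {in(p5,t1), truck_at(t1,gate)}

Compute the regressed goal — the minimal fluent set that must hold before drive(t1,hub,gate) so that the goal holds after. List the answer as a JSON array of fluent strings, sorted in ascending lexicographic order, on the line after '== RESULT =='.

Regress:
  G ∩ del = {}  (empty — regression defined)
  G \ add = {in(p5,t1), truck_at(t1,gate)} \ {truck_at(t1,gate)} = {in(p5,t1)}
  ∪ pre   = {in(p5,t1)} ∪ {truck_at(t1,hub)}
          = {in(p5,t1), truck_at(t1,hub)}

== RESULT ==
["in(p5,t1)", "truck_at(t1,hub)"]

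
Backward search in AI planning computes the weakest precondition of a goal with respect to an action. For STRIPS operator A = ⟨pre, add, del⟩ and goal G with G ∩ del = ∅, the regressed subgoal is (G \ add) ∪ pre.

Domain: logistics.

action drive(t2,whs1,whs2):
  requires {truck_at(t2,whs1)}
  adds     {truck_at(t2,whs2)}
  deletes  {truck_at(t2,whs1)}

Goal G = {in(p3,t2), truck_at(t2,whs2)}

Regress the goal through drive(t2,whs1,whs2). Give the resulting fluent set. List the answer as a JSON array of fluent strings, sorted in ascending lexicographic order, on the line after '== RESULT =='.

Compute (G \ add) ∪ pre:
  G ∩ del = {}  (empty — regression defined)
  G \ add = {in(p3,t2), truck_at(t2,whs2)} \ {truck_at(t2,whs2)} = {in(p3,t2)}
  ∪ pre   = {in(p3,t2)} ∪ {truck_at(t2,whs1)}
          = {in(p3,t2), truck_at(t2,whs1)}

== RESULT ==
["in(p3,t2)", "truck_at(t2,whs1)"]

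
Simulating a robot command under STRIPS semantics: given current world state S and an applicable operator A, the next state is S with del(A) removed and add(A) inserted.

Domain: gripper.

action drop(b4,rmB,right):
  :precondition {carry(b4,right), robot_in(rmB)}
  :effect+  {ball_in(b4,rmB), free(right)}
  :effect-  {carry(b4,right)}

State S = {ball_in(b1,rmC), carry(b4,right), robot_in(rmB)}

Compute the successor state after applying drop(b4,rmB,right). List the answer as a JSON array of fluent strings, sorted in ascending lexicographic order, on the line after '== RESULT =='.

Compute (S \ del) ∪ add:
  pre ⊆ S: {carry(b4,right), robot_in(rmB)} ⊆ S  — applicable
  S \ del = {ball_in(b1,rmC), robot_in(rmB)}
  ∪ add   = {ball_in(b1,rmC), ball_in(b4,rmB), free(right), robot_in(rmB)}

== RESULT ==
["ball_in(b1,rmC)", "ball_in(b4,rmB)", "free(right)", "robot_in(rmB)"]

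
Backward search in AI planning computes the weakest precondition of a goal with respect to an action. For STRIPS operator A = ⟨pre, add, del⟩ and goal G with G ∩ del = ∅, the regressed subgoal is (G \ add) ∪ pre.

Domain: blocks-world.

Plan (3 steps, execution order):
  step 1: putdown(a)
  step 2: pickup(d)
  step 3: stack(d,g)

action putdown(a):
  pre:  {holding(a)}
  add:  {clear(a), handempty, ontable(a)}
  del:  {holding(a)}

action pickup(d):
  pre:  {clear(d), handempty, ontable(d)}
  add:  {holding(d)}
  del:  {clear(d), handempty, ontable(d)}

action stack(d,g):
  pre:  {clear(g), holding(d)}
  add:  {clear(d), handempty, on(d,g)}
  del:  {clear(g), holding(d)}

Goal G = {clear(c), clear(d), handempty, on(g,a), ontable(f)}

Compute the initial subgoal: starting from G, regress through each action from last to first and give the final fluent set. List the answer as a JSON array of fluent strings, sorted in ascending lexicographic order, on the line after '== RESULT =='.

Regress step by step:
  through step 3 (stack(d,g)): drop {clear(d), handempty}, keep {clear(c), on(g,a), ontable(f)}, require {clear(g), holding(d)}
    → {clear(c), clear(g), holding(d), on(g,a), ontable(f)}
  through step 2 (pickup(d)): drop {holding(d)}, keep {clear(c), clear(g), on(g,a), ontable(f)}, require {clear(d), handempty, ontable(d)}
    → {clear(c), clear(d), clear(g), handempty, on(g,a), ontable(d), ontable(f)}
  through step 1 (putdown(a)): drop {handempty}, keep {clear(c), clear(d), clear(g), on(g,a), ontable(d), ontable(f)}, require {holding(a)}
    → {clear(c), clear(d), clear(g), holding(a), on(g,a), ontable(d), ontable(f)}

== RESULT ==
["clear(c)", "clear(d)", "clear(g)", "holding(a)", "on(g,a)", "ontable(d)", "ontable(f)"]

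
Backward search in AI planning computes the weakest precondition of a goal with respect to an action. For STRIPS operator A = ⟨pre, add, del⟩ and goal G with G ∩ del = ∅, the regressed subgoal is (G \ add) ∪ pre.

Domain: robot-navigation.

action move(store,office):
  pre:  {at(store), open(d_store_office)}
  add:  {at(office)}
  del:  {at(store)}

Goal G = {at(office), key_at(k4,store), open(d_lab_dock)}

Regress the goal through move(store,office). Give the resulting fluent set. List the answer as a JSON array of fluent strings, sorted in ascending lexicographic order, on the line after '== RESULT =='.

Compute (G \ add) ∪ pre:
  G ∩ del = {}  (empty — regression defined)
  G \ add = {at(office), key_at(k4,store), open(d_lab_dock)} \ {at(office)} = {key_at(k4,store), open(d_lab_dock)}
  ∪ pre   = {key_at(k4,store), open(d_lab_dock)} ∪ {at(store), open(d_store_office)}
          = {at(store), key_at(k4,store), open(d_lab_dock), open(d_store_office)}

== RESULT ==
["at(store)", "key_at(k4,store)", "open(d_lab_dock)", "open(d_store_office)"]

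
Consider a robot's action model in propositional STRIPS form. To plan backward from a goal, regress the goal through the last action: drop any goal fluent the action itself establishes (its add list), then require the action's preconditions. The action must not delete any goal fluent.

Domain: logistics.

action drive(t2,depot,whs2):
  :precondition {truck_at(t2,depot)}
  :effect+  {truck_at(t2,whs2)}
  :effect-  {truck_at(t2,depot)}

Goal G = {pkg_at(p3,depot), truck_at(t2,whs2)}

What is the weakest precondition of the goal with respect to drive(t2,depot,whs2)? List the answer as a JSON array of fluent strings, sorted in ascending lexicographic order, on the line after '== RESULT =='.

Regress:
  G ∩ del = {}  (empty — regression defined)
  G \ add = {pkg_at(p3,depot), truck_at(t2,whs2)} \ {truck_at(t2,whs2)} = {pkg_at(p3,depot)}
  ∪ pre   = {pkg_at(p3,depot)} ∪ {truck_at(t2,depot)}
          = {pkg_at(p3,depot), truck_at(t2,depot)}

== RESULT ==
["pkg_at(p3,depot)", "truck_at(t2,depot)"]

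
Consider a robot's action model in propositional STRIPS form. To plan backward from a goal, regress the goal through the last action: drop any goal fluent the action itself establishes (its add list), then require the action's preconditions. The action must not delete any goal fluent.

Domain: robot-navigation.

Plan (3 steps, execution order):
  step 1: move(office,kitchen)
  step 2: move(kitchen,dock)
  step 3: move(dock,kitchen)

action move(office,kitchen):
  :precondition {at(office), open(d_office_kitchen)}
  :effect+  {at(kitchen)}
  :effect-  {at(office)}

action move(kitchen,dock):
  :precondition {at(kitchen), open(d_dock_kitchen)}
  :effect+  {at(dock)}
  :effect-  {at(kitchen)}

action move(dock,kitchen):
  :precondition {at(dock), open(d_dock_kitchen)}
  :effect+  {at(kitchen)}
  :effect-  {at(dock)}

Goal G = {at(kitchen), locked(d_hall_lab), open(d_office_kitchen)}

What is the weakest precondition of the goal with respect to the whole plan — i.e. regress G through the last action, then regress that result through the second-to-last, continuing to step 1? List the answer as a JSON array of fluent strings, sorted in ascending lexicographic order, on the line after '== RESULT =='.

Regress step by step:
  through step 3 (move(dock,kitchen)): drop {at(kitchen)}, keep {locked(d_hall_lab), open(d_office_kitchen)}, require {at(dock), open(d_dock_kitchen)}
    → {at(dock), locked(d_hall_lab), open(d_dock_kitchen), open(d_office_kitchen)}
  through step 2 (move(kitchen,dock)): drop {at(dock)}, keep {locked(d_hall_lab), open(d_dock_kitchen), open(d_office_kitchen)}, require {at(kitchen), open(d_dock_kitchen)}
    → {at(kitchen), locked(d_hall_lab), open(d_dock_kitchen), open(d_office_kitchen)}
  through step 1 (move(office,kitchen)): drop {at(kitchen)}, keep {locked(d_hall_lab), open(d_dock_kitchen), open(d_office_kitchen)}, require {at(office), open(d_office_kitchen)}
    → {at(office), locked(d_hall_lab), open(d_dock_kitchen), open(d_office_kitchen)}

== RESULT ==
["at(office)", "locked(d_hall_lab)", "open(d_dock_kitchen)", "open(d_office_kitchen)"]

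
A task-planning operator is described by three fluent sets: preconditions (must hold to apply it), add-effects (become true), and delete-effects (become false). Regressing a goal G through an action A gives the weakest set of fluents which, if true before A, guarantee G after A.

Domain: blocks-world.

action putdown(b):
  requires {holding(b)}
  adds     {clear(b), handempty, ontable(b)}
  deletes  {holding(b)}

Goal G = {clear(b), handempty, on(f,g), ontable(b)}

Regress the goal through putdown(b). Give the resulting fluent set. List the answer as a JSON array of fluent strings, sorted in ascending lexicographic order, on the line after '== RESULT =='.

Compute (G \ add) ∪ pre:
  G ∩ del = {}  (empty — regression defined)
  G \ add = {clear(b), handempty, on(f,g), ontable(b)} \ {clear(b), handempty, ontable(b)} = {on(f,g)}
  ∪ pre   = {on(f,g)} ∪ {holding(b)}
          = {holding(b), on(f,g)}

== RESULT ==
["holding(b)", "on(f,g)"]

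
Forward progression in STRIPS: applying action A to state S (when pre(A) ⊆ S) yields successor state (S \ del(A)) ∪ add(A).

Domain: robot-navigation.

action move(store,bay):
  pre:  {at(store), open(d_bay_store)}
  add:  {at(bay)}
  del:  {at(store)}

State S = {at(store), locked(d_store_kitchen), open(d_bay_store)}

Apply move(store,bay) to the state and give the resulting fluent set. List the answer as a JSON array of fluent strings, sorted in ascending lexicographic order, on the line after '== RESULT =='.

Progress:
  pre ⊆ S: {at(store), open(d_bay_store)} ⊆ S  — applicable
  S \ del = {locked(d_store_kitchen), open(d_bay_store)}
  ∪ add   = {at(bay), locked(d_store_kitchen), open(d_bay_store)}

== RESULT ==
["at(bay)", "locked(d_store_kitchen)", "open(d_bay_store)"]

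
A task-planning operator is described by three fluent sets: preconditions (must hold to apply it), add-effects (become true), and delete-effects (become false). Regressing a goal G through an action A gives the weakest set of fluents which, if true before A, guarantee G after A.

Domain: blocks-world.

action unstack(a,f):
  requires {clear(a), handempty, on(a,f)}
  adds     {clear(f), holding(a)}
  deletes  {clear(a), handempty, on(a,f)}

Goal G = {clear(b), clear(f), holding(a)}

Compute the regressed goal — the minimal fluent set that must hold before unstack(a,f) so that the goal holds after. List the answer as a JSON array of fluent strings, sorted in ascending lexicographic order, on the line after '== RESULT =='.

Compute (G \ add) ∪ pre:
  G ∩ del = {}  (empty — regression defined)
  G \ add = {clear(b), clear(f), holding(a)} \ {clear(f), holding(a)} = {clear(b)}
  ∪ pre   = {clear(b)} ∪ {clear(a), handempty, on(a,f)}
          = {clear(a), clear(b), handempty, on(a,f)}

== RESULT ==
["clear(a)", "clear(b)", "handempty", "on(a,f)"]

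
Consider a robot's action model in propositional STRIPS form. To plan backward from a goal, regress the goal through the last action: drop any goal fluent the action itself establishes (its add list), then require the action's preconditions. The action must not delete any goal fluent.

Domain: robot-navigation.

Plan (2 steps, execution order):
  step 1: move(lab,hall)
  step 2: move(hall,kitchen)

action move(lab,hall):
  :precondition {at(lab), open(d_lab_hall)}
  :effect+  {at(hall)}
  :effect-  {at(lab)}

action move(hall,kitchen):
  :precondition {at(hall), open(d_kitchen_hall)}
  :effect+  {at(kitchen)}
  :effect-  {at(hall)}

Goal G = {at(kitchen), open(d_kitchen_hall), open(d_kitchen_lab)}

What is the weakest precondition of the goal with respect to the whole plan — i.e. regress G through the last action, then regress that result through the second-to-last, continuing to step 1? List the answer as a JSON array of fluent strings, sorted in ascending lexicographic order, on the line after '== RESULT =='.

Work backward from the goal:
  through step 2 (move(hall,kitchen)): drop {at(kitchen)}, keep {open(d_kitchen_hall), open(d_kitchen_lab)}, require {at(hall), open(d_kitchen_hall)}
    → {at(hall), open(d_kitchen_hall), open(d_kitchen_lab)}
  through step 1 (move(lab,hall)): drop {at(hall)}, keep {open(d_kitchen_hall), open(d_kitchen_lab)}, require {at(lab), open(d_lab_hall)}
    → {at(lab), open(d_kitchen_hall), open(d_kitchen_lab), open(d_lab_hall)}

== RESULT ==
["at(lab)", "open(d_kitchen_hall)", "open(d_kitchen_lab)", "open(d_lab_hall)"]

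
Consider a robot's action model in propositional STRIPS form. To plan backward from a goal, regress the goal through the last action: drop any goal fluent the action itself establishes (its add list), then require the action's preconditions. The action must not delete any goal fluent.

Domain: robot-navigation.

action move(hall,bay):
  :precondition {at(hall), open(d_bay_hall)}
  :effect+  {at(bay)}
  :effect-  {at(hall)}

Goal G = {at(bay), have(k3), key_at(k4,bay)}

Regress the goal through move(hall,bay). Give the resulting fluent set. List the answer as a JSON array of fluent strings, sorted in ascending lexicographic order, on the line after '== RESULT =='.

Compute (G \ add) ∪ pre:
  G ∩ del = {}  (empty — regression defined)
  G \ add = {at(bay), have(k3), key_at(k4,bay)} \ {at(bay)} = {have(k3), key_at(k4,bay)}
  ∪ pre   = {have(k3), key_at(k4,bay)} ∪ {at(hall), open(d_bay_hall)}
          = {at(hall), have(k3), key_at(k4,bay), open(d_bay_hall)}

== RESULT ==
["at(hall)", "have(k3)", "key_at(k4,bay)", "open(d_bay_hall)"]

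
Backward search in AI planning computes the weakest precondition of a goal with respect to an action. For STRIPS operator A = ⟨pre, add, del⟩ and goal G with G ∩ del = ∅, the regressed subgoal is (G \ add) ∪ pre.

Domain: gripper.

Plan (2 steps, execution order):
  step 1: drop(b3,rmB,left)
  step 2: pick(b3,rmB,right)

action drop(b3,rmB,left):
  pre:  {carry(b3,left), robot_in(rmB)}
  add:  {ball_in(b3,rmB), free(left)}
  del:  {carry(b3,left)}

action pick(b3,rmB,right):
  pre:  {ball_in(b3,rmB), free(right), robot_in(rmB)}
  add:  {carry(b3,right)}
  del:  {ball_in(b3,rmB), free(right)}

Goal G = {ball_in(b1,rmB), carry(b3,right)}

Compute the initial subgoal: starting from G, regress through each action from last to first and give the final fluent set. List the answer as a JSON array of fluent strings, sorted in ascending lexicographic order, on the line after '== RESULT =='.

Regress step by step:
  through step 2 (pick(b3,rmB,right)): drop {carry(b3,right)}, keep {ball_in(b1,rmB)}, require {ball_in(b3,rmB), free(right), robot_in(rmB)}
    → {ball_in(b1,rmB), ball_in(b3,rmB), free(right), robot_in(rmB)}
  through step 1 (drop(b3,rmB,left)): drop {ball_in(b3,rmB)}, keep {ball_in(b1,rmB), free(right), robot_in(rmB)}, require {carry(b3,left), robot_in(rmB)}
    → {ball_in(b1,rmB), carry(b3,left), free(right), robot_in(rmB)}

== RESULT ==
["ball_in(b1,rmB)", "carry(b3,left)", "free(right)", "robot_in(rmB)"]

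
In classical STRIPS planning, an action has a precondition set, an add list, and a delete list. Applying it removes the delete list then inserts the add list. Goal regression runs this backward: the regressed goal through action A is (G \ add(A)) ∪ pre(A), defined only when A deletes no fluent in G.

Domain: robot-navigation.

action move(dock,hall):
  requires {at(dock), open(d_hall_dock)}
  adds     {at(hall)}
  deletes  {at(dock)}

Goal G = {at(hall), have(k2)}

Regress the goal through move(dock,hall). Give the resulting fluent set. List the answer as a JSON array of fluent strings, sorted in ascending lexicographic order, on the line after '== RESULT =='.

Regress:
  G ∩ del = {}  (empty — regression defined)
  G \ add = {at(hall), have(k2)} \ {at(hall)} = {have(k2)}
  ∪ pre   = {have(k2)} ∪ {at(dock), open(d_hall_dock)}
          = {at(dock), have(k2), open(d_hall_dock)}

== RESULT ==
["at(dock)", "have(k2)", "open(d_hall_dock)"]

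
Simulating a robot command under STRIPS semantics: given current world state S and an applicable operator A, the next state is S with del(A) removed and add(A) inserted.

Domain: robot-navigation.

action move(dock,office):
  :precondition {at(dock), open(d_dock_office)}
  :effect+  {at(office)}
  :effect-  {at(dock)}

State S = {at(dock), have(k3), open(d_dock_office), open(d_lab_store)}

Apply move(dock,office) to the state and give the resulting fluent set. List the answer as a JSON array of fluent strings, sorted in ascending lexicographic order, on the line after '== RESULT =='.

Compute (S \ del) ∪ add:
  pre ⊆ S: {at(dock), open(d_dock_office)} ⊆ S  — applicable
  S \ del = {have(k3), open(d_dock_office), open(d_lab_store)}
  ∪ add   = {at(office), have(k3), open(d_dock_office), open(d_lab_store)}

== RESULT ==
["at(office)", "have(k3)", "open(d_dock_office)", "open(d_lab_store)"]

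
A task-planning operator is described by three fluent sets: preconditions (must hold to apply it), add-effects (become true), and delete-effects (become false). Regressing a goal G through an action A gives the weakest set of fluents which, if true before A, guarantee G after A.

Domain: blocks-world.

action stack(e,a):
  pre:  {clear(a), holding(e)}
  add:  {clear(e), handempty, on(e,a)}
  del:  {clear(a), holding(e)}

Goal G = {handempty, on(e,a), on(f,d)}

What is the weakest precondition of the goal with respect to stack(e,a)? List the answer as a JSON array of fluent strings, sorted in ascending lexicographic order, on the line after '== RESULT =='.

Regress:
  G ∩ del = {}  (empty — regression defined)
  G \ add = {handempty, on(e,a), on(f,d)} \ {clear(e), handempty, on(e,a)} = {on(f,d)}
  ∪ pre   = {on(f,d)} ∪ {clear(a), holding(e)}
          = {clear(a), holding(e), on(f,d)}

== RESULT ==
["clear(a)", "holding(e)", "on(f,d)"]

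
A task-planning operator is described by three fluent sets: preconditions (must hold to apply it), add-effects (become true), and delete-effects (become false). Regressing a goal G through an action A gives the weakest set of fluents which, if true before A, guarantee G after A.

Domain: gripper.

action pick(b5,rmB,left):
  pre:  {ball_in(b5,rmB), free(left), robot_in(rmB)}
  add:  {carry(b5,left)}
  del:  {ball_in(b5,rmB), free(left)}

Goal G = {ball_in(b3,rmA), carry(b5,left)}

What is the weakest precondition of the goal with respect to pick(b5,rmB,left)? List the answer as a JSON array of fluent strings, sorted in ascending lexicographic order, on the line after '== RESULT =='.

Compute (G \ add) ∪ pre:
  G ∩ del = {}  (empty — regression defined)
  G \ add = {ball_in(b3,rmA), carry(b5,left)} \ {carry(b5,left)} = {ball_in(b3,rmA)}
  ∪ pre   = {ball_in(b3,rmA)} ∪ {ball_in(b5,rmB), free(left), robot_in(rmB)}
          = {ball_in(b3,rmA), ball_in(b5,rmB), free(left), robot_in(rmB)}

== RESULT ==
["ball_in(b3,rmA)", "ball_in(b5,rmB)", "free(left)", "robot_in(rmB)"]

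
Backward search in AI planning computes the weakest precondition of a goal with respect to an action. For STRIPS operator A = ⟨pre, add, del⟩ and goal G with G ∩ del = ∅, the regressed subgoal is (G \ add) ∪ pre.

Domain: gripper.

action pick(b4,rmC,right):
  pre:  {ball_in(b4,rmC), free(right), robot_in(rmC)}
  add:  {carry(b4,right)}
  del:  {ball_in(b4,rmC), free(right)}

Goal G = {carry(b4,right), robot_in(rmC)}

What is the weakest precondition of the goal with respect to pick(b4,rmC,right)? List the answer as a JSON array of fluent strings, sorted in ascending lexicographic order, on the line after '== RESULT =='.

Regress:
  G ∩ del = {}  (empty — regression defined)
  G \ add = {carry(b4,right), robot_in(rmC)} \ {carry(b4,right)} = {robot_in(rmC)}
  ∪ pre   = {robot_in(rmC)} ∪ {ball_in(b4,rmC), free(right), robot_in(rmC)}
          = {ball_in(b4,rmC), free(right), robot_in(rmC)}

== RESULT ==
["ball_in(b4,rmC)", "free(right)", "robot_in(rmC)"]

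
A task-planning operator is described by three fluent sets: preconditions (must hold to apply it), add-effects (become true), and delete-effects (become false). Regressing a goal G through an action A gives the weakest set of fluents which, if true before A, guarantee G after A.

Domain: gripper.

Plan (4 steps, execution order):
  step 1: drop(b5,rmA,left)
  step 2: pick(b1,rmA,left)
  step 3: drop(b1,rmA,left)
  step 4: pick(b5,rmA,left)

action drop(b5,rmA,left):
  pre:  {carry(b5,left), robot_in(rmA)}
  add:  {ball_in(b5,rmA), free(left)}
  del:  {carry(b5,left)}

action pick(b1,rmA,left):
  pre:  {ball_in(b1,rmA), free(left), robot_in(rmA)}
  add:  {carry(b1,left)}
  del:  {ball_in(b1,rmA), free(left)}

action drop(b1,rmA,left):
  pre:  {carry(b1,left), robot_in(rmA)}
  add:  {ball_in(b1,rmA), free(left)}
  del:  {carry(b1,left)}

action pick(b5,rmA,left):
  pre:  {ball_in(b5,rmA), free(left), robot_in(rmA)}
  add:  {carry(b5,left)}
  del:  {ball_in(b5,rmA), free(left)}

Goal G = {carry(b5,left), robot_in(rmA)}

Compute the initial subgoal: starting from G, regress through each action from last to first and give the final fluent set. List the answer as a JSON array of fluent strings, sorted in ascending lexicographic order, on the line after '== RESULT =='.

Work backward from the goal:
  through step 4 (pick(b5,rmA,left)): drop {carry(b5,left)}, keep {robot_in(rmA)}, require {ball_in(b5,rmA), free(left), robot_in(rmA)}
    → {ball_in(b5,rmA), free(left), robot_in(rmA)}
  through step 3 (drop(b1,rmA,left)): drop {free(left)}, keep {ball_in(b5,rmA), robot_in(rmA)}, require {carry(b1,left), robot_in(rmA)}
    → {ball_in(b5,rmA), carry(b1,left), robot_in(rmA)}
  through step 2 (pick(b1,rmA,left)): drop {carry(b1,left)}, keep {ball_in(b5,rmA), robot_in(rmA)}, require {ball_in(b1,rmA), free(left), robot_in(rmA)}
    → {ball_in(b1,rmA), ball_in(b5,rmA), free(left), robot_in(rmA)}
  through step 1 (drop(b5,rmA,left)): drop {ball_in(b5,rmA), free(left)}, keep {ball_in(b1,rmA), robot_in(rmA)}, require {carry(b5,left), robot_in(rmA)}
    → {ball_in(b1,rmA), carry(b5,left), robot_in(rmA)}

== RESULT ==
["ball_in(b1,rmA)", "carry(b5,left)", "robot_in(rmA)"]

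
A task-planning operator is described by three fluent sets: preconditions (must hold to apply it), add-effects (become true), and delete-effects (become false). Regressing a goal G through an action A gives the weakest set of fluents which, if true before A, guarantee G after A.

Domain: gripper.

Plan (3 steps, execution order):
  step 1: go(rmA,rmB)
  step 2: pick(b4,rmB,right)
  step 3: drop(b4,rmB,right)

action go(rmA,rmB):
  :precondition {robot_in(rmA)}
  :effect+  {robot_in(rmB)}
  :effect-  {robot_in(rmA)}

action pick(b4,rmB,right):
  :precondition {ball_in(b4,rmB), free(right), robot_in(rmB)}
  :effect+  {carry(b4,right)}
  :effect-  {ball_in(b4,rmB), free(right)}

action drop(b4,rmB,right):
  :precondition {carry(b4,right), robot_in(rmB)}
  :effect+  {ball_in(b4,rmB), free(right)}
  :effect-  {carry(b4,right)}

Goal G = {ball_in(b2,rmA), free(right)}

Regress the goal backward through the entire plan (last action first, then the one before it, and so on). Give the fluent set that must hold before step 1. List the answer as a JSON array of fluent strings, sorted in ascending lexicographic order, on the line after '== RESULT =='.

Regress step by step:
  through step 3 (drop(b4,rmB,right)): drop {free(right)}, keep {ball_in(b2,rmA)}, require {carry(b4,right), robot_in(rmB)}
    → {ball_in(b2,rmA), carry(b4,right), robot_in(rmB)}
  through step 2 (pick(b4,rmB,right)): drop {carry(b4,right)}, keep {ball_in(b2,rmA), robot_in(rmB)}, require {ball_in(b4,rmB), free(right), robot_in(rmB)}
    → {ball_in(b2,rmA), ball_in(b4,rmB), free(right), robot_in(rmB)}
  through step 1 (go(rmA,rmB)): drop {robot_in(rmB)}, keep {ball_in(b2,rmA), ball_in(b4,rmB), free(right)}, require {robot_in(rmA)}
    → {ball_in(b2,rmA), ball_in(b4,rmB), free(right), robot_in(rmA)}

== RESULT ==
["ball_in(b2,rmA)", "ball_in(b4,rmB)", "free(right)", "robot_in(rmA)"]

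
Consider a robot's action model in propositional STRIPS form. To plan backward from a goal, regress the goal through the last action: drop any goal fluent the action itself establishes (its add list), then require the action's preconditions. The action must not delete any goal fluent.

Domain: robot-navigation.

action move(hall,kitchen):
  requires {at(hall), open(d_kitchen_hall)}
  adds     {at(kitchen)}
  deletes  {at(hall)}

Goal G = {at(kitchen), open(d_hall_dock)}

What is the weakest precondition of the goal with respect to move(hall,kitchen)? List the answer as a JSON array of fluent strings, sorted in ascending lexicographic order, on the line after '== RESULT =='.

Regress:
  G ∩ del = {}  (empty — regression defined)
  G \ add = {at(kitchen), open(d_hall_dock)} \ {at(kitchen)} = {open(d_hall_dock)}
  ∪ pre   = {open(d_hall_dock)} ∪ {at(hall), open(d_kitchen_hall)}
          = {at(hall), open(d_hall_dock), open(d_kitchen_hall)}

== RESULT ==
["at(hall)", "open(d_hall_dock)", "open(d_kitchen_hall)"]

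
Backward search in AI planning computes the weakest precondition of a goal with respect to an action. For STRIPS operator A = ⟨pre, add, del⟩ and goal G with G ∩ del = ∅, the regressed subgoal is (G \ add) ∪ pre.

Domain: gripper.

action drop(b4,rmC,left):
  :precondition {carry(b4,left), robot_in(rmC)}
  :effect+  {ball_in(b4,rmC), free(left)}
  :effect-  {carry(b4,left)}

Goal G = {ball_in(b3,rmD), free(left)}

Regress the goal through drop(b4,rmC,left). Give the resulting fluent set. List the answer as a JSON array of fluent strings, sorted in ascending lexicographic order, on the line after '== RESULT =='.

Compute (G \ add) ∪ pre:
  G ∩ del = {}  (empty — regression defined)
  G \ add = {ball_in(b3,rmD), free(left)} \ {ball_in(b4,rmC), free(left)} = {ball_in(b3,rmD)}
  ∪ pre   = {ball_in(b3,rmD)} ∪ {carry(b4,left), robot_in(rmC)}
          = {ball_in(b3,rmD), carry(b4,left), robot_in(rmC)}

== RESULT ==
["ball_in(b3,rmD)", "carry(b4,left)", "robot_in(rmC)"]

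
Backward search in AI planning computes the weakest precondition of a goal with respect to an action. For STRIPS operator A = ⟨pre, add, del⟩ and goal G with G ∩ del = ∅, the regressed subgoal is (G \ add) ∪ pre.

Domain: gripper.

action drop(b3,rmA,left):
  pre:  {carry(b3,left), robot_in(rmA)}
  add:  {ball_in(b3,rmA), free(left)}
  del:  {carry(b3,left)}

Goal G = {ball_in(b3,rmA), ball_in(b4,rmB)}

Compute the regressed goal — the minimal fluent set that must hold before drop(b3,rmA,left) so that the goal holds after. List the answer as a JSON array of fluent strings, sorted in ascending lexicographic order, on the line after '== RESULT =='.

Regress:
  G ∩ del = {}  (empty — regression defined)
  G \ add = {ball_in(b3,rmA), ball_in(b4,rmB)} \ {ball_in(b3,rmA), free(left)} = {ball_in(b4,rmB)}
  ∪ pre   = {ball_in(b4,rmB)} ∪ {carry(b3,left), robot_in(rmA)}
          = {ball_in(b4,rmB), carry(b3,left), robot_in(rmA)}

== RESULT ==
["ball_in(b4,rmB)", "carry(b3,left)", "robot_in(rmA)"]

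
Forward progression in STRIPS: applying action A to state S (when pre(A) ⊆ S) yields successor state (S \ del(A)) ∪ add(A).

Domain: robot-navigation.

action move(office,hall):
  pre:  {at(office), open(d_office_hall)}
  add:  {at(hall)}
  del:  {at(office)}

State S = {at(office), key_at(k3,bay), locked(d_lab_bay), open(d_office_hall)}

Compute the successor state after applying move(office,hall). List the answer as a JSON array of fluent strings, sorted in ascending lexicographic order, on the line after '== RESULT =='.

Compute (S \ del) ∪ add:
  pre ⊆ S: {at(office), open(d_office_hall)} ⊆ S  — applicable
  S \ del = {key_at(k3,bay), locked(d_lab_bay), open(d_office_hall)}
  ∪ add   = {at(hall), key_at(k3,bay), locked(d_lab_bay), open(d_office_hall)}

== RESULT ==
["at(hall)", "key_at(k3,bay)", "locked(d_lab_bay)", "open(d_office_hall)"]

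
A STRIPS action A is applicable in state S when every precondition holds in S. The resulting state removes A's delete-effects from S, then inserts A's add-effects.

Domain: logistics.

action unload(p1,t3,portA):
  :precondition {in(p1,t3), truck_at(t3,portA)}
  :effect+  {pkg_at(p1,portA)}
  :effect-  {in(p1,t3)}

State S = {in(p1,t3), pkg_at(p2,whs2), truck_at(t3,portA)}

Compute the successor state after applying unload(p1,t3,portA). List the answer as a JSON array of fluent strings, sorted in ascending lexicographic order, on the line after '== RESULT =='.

Progress:
  pre ⊆ S: {in(p1,t3), truck_at(t3,portA)} ⊆ S  — applicable
  S \ del = {pkg_at(p2,whs2), truck_at(t3,portA)}
  ∪ add   = {pkg_at(p1,portA), pkg_at(p2,whs2), truck_at(t3,portA)}

== RESULT ==
["pkg_at(p1,portA)", "pkg_at(p2,whs2)", "truck_at(t3,portA)"]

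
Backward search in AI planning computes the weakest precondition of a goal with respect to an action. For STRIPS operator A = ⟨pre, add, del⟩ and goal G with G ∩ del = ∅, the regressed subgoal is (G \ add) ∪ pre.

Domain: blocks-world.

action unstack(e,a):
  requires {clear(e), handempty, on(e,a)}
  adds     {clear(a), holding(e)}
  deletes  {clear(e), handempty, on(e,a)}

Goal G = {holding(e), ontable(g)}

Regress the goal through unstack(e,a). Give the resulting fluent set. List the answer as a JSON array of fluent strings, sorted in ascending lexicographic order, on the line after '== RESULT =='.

Compute (G \ add) ∪ pre:
  G ∩ del = {}  (empty — regression defined)
  G \ add = {holding(e), ontable(g)} \ {clear(a), holding(e)} = {ontable(g)}
  ∪ pre   = {ontable(g)} ∪ {clear(e), handempty, on(e,a)}
          = {clear(e), handempty, on(e,a), ontable(g)}

== RESULT ==
["clear(e)", "handempty", "on(e,a)", "ontable(g)"]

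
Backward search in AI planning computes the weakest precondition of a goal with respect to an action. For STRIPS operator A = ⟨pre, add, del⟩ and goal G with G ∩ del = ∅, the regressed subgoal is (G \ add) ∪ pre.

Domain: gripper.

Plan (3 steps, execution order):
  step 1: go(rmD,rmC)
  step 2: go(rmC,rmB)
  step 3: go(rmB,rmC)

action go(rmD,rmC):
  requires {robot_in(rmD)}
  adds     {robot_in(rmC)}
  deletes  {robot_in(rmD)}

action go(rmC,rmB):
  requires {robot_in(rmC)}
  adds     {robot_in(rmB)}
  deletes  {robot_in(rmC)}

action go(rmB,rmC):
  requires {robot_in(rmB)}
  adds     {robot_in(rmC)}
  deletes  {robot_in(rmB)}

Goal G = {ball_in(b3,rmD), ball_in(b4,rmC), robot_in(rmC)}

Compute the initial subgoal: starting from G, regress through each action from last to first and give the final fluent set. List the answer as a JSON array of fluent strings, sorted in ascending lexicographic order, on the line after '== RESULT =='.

Work backward from the goal:
  through step 3 (go(rmB,rmC)): drop {robot_in(rmC)}, keep {ball_in(b3,rmD), ball_in(b4,rmC)}, require {robot_in(rmB)}
    → {ball_in(b3,rmD), ball_in(b4,rmC), robot_in(rmB)}
  through step 2 (go(rmC,rmB)): drop {robot_in(rmB)}, keep {ball_in(b3,rmD), ball_in(b4,rmC)}, require {robot_in(rmC)}
    → {ball_in(b3,rmD), ball_in(b4,rmC), robot_in(rmC)}
  through step 1 (go(rmD,rmC)): drop {robot_in(rmC)}, keep {ball_in(b3,rmD), ball_in(b4,rmC)}, require {robot_in(rmD)}
    → {ball_in(b3,rmD), ball_in(b4,rmC), robot_in(rmD)}

== RESULT ==
["ball_in(b3,rmD)", "ball_in(b4,rmC)", "robot_in(rmD)"]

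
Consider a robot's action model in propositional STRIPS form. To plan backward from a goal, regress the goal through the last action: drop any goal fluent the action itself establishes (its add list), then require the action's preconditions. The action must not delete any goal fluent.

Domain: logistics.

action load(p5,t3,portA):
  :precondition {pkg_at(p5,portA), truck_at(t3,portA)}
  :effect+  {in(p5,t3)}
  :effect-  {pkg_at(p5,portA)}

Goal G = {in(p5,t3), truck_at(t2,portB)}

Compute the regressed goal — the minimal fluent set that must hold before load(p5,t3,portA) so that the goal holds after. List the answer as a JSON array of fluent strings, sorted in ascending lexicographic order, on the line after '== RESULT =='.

Regress:
  G ∩ del = {}  (empty — regression defined)
  G \ add = {in(p5,t3), truck_at(t2,portB)} \ {in(p5,t3)} = {truck_at(t2,portB)}
  ∪ pre   = {truck_at(t2,portB)} ∪ {pkg_at(p5,portA), truck_at(t3,portA)}
          = {pkg_at(p5,portA), truck_at(t2,portB), truck_at(t3,portA)}

== RESULT ==
["pkg_at(p5,portA)", "truck_at(t2,portB)", "truck_at(t3,portA)"]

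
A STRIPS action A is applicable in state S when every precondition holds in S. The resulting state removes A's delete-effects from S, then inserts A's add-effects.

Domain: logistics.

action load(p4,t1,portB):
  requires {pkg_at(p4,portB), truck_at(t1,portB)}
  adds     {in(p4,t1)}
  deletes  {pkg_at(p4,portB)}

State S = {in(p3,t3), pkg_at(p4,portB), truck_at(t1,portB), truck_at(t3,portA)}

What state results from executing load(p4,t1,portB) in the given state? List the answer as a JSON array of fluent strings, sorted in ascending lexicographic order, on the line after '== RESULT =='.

Progress:
  pre ⊆ S: {pkg_at(p4,portB), truck_at(t1,portB)} ⊆ S  — applicable
  S \ del = {in(p3,t3), truck_at(t1,portB), truck_at(t3,portA)}
  ∪ add   = {in(p3,t3), in(p4,t1), truck_at(t1,portB), truck_at(t3,portA)}

== RESULT ==
["in(p3,t3)", "in(p4,t1)", "truck_at(t1,portB)", "truck_at(t3,portA)"]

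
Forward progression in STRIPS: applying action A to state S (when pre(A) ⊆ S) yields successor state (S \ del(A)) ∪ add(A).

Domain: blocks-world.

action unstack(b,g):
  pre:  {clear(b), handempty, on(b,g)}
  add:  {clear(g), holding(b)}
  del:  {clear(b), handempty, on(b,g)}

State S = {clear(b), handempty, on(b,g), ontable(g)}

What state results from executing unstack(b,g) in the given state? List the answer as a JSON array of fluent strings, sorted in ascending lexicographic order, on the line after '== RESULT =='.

Compute (S \ del) ∪ add:
  pre ⊆ S: {clear(b), handempty, on(b,g)} ⊆ S  — applicable
  S \ del = {ontable(g)}
  ∪ add   = {clear(g), holding(b), ontable(g)}

== RESULT ==
["clear(g)", "holding(b)", "ontable(g)"]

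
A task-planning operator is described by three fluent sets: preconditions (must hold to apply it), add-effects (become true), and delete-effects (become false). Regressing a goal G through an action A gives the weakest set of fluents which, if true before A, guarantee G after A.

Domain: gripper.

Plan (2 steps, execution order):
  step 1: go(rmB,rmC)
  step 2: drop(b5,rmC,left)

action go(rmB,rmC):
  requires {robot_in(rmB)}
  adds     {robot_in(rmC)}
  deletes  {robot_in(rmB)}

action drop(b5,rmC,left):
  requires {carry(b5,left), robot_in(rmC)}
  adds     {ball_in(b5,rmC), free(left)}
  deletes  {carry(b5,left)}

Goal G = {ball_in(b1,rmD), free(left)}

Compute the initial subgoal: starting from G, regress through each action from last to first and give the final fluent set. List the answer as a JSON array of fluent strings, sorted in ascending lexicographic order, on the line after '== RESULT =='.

Regress step by step:
  through step 2 (drop(b5,rmC,left)): drop {free(left)}, keep {ball_in(b1,rmD)}, require {carry(b5,left), robot_in(rmC)}
    → {ball_in(b1,rmD), carry(b5,left), robot_in(rmC)}
  through step 1 (go(rmB,rmC)): drop {robot_in(rmC)}, keep {ball_in(b1,rmD), carry(b5,left)}, require {robot_in(rmB)}
    → {ball_in(b1,rmD), carry(b5,left), robot_in(rmB)}

== RESULT ==
["ball_in(b1,rmD)", "carry(b5,left)", "robot_in(rmB)"]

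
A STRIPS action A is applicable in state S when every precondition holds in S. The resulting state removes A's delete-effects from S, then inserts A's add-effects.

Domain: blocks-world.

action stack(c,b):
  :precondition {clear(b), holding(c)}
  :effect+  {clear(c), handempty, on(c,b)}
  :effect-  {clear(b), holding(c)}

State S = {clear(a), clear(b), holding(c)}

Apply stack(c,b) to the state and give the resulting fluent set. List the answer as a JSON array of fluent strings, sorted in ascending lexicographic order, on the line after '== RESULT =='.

Progress:
  pre ⊆ S: {clear(b), holding(c)} ⊆ S  — applicable
  S \ del = {clear(a)}
  ∪ add   = {clear(a), clear(c), handempty, on(c,b)}

== RESULT ==
["clear(a)", "clear(c)", "handempty", "on(c,b)"]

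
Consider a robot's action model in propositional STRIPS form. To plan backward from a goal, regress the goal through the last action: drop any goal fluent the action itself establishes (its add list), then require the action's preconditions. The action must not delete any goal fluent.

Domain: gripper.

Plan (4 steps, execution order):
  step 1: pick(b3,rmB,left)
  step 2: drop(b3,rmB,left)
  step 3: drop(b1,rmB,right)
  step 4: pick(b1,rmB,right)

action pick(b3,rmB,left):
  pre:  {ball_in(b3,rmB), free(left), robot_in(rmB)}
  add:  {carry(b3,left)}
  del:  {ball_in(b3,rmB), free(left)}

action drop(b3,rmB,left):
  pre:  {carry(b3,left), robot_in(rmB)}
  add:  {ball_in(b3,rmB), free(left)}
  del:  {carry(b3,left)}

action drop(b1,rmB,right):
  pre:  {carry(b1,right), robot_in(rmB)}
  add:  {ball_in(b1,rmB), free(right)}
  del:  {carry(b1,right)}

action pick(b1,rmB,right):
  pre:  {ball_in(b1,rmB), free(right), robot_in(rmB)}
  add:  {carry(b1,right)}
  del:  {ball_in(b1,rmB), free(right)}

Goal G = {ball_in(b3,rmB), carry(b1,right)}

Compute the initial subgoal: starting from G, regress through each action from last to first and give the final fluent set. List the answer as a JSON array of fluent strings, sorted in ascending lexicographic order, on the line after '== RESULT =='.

Regress step by step:
  through step 4 (pick(b1,rmB,right)): drop {carry(b1,right)}, keep {ball_in(b3,rmB)}, require {ball_in(b1,rmB), free(right), robot_in(rmB)}
    → {ball_in(b1,rmB), ball_in(b3,rmB), free(right), robot_in(rmB)}
  through step 3 (drop(b1,rmB,right)): drop {ball_in(b1,rmB), free(right)}, keep {ball_in(b3,rmB), robot_in(rmB)}, require {carry(b1,right), robot_in(rmB)}
    → {ball_in(b3,rmB), carry(b1,right), robot_in(rmB)}
  through step 2 (drop(b3,rmB,left)): drop {ball_in(b3,rmB)}, keep {carry(b1,right), robot_in(rmB)}, require {carry(b3,left), robot_in(rmB)}
    → {carry(b1,right), carry(b3,left), robot_in(rmB)}
  through step 1 (pick(b3,rmB,left)): drop {carry(b3,left)}, keep {carry(b1,right), robot_in(rmB)}, require {ball_in(b3,rmB), free(left), robot_in(rmB)}
    → {ball_in(b3,rmB), carry(b1,right), free(left), robot_in(rmB)}

== RESULT ==
["ball_in(b3,rmB)", "carry(b1,right)", "free(left)", "robot_in(rmB)"]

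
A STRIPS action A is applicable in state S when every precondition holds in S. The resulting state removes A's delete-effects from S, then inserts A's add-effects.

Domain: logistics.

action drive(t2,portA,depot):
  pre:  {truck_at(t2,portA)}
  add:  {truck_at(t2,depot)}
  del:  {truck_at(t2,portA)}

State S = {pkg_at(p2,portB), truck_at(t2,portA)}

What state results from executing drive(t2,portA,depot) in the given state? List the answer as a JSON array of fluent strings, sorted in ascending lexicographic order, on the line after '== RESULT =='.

Compute (S \ del) ∪ add:
  pre ⊆ S: {truck_at(t2,portA)} ⊆ S  — applicable
  S \ del = {pkg_at(p2,portB)}
  ∪ add   = {pkg_at(p2,portB), truck_at(t2,depot)}

== RESULT ==
["pkg_at(p2,portB)", "truck_at(t2,depot)"]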